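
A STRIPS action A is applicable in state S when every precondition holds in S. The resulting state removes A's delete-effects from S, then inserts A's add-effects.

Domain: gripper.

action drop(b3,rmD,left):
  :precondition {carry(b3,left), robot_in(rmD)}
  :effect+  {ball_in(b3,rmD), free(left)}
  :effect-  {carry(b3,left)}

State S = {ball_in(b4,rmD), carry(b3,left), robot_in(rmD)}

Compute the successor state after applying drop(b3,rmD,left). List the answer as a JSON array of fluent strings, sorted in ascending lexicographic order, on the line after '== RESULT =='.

Progress:
  pre ⊆ S: {carry(b3,left), robot_in(rmD)} ⊆ S  — applicable
  S \ del = {ball_in(b4,rmD), robot_in(rmD)}
  ∪ add   = {ball_in(b3,rmD), ball_in(b4,rmD), free(left), robot_in(rmD)}

== RESULT ==
["ball_in(b3,rmD)", "ball_in(b4,rmD)", "free(left)", "robot_in(rmD)"]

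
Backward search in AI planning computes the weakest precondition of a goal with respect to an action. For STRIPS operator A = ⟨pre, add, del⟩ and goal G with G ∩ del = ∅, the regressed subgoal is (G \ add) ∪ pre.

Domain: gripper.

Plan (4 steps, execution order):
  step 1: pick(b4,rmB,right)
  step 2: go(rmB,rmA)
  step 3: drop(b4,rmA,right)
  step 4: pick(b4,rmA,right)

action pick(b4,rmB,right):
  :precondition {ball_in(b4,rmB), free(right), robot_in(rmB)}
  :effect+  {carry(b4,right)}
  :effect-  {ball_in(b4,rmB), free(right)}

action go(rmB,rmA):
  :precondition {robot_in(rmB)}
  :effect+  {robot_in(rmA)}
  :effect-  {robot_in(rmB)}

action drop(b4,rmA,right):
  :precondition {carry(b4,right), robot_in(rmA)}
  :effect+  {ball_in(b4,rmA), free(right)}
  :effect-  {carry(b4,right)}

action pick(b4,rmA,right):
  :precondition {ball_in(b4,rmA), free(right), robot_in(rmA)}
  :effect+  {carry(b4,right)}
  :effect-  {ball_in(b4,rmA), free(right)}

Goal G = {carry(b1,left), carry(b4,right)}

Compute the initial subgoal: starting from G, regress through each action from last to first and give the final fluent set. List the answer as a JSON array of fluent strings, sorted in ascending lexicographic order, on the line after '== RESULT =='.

Regress step by step:
  through step 4 (pick(b4,rmA,right)): drop {carry(b4,right)}, keep {carry(b1,left)}, require {ball_in(b4,rmA), free(right), robot_in(rmA)}
    → {ball_in(b4,rmA), carry(b1,left), free(right), robot_in(rmA)}
  through step 3 (drop(b4,rmA,right)): drop {ball_in(b4,rmA), free(right)}, keep {carry(b1,left), robot_in(rmA)}, require {carry(b4,right), robot_in(rmA)}
    → {carry(b1,left), carry(b4,right), robot_in(rmA)}
  through step 2 (go(rmB,rmA)): drop {robot_in(rmA)}, keep {carry(b1,left), carry(b4,right)}, require {robot_in(rmB)}
    → {carry(b1,left), carry(b4,right), robot_in(rmB)}
  through step 1 (pick(b4,rmB,right)): drop {carry(b4,right)}, keep {carry(b1,left), robot_in(rmB)}, require {ball_in(b4,rmB), free(right), robot_in(rmB)}
    → {ball_in(b4,rmB), carry(b1,left), free(right), robot_in(rmB)}

== RESULT ==
["ball_in(b4,rmB)", "carry(b1,left)", "free(right)", "robot_in(rmB)"]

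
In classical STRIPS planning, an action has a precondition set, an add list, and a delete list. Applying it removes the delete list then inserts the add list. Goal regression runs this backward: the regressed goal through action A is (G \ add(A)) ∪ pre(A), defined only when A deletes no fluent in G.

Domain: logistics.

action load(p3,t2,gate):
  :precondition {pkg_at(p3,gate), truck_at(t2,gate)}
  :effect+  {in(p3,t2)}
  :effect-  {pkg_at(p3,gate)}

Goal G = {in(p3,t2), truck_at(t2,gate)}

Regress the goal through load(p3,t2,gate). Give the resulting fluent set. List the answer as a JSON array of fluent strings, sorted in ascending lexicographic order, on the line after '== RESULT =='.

Regress:
  G ∩ del = {}  (empty — regression defined)
  G \ add = {in(p3,t2), truck_at(t2,gate)} \ {in(p3,t2)} = {truck_at(t2,gate)}
  ∪ pre   = {truck_at(t2,gate)} ∪ {pkg_at(p3,gate), truck_at(t2,gate)}
          = {pkg_at(p3,gate), truck_at(t2,gate)}

== RESULT ==
["pkg_at(p3,gate)", "truck_at(t2,gate)"]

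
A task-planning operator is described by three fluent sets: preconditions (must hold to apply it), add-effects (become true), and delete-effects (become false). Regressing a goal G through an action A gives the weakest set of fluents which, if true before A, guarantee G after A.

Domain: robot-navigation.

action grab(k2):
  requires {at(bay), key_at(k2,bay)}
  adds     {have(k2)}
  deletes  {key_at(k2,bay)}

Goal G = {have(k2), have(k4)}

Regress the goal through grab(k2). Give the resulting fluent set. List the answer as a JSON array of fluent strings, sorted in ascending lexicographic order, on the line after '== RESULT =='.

Compute (G \ add) ∪ pre:
  G ∩ del = {}  (empty — regression defined)
  G \ add = {have(k2), have(k4)} \ {have(k2)} = {have(k4)}
  ∪ pre   = {have(k4)} ∪ {at(bay), key_at(k2,bay)}
          = {at(bay), have(k4), key_at(k2,bay)}

== RESULT ==
["at(bay)", "have(k4)", "key_at(k2,bay)"]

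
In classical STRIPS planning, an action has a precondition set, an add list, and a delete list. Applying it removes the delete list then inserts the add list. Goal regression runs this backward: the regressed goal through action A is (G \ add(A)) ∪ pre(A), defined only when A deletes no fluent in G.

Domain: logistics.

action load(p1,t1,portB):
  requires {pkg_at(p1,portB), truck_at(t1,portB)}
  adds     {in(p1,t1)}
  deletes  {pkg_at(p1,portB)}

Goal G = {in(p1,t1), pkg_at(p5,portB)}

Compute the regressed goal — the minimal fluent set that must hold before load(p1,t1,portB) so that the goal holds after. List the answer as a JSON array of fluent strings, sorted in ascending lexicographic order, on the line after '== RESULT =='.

Compute (G \ add) ∪ pre:
  G ∩ del = {}  (empty — regression defined)
  G \ add = {in(p1,t1), pkg_at(p5,portB)} \ {in(p1,t1)} = {pkg_at(p5,portB)}
  ∪ pre   = {pkg_at(p5,portB)} ∪ {pkg_at(p1,portB), truck_at(t1,portB)}
          = {pkg_at(p1,portB), pkg_at(p5,portB), truck_at(t1,portB)}

== RESULT ==
["pkg_at(p1,portB)", "pkg_at(p5,portB)", "truck_at(t1,portB)"]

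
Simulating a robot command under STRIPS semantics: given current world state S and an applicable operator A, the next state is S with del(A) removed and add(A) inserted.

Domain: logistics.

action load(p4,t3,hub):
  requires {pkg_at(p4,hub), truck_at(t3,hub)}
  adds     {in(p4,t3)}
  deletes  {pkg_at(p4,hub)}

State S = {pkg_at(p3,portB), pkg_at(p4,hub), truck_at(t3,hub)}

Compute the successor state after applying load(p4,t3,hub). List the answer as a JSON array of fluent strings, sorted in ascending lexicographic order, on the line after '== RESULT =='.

Compute (S \ del) ∪ add:
  pre ⊆ S: {pkg_at(p4,hub), truck_at(t3,hub)} ⊆ S  — applicable
  S \ del = {pkg_at(p3,portB), truck_at(t3,hub)}
  ∪ add   = {in(p4,t3), pkg_at(p3,portB), truck_at(t3,hub)}

== RESULT ==
["in(p4,t3)", "pkg_at(p3,portB)", "truck_at(t3,hub)"]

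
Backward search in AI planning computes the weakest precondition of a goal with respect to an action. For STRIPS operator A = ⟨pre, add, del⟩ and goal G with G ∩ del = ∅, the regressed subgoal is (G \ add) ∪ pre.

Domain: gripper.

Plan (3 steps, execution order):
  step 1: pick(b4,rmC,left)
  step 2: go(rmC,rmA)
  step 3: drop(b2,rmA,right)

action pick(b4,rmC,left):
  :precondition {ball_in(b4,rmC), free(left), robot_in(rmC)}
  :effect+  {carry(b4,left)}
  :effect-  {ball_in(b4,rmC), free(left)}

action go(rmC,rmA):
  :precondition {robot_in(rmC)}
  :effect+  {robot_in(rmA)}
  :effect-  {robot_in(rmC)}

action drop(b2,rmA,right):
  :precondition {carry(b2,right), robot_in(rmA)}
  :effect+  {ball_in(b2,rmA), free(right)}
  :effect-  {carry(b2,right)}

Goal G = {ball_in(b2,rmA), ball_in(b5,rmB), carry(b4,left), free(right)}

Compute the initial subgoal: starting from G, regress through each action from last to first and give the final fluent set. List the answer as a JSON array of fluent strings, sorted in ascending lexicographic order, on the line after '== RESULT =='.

Work backward from the goal:
  through step 3 (drop(b2,rmA,right)): drop {ball_in(b2,rmA), free(right)}, keep {ball_in(b5,rmB), carry(b4,left)}, require {carry(b2,right), robot_in(rmA)}
    → {ball_in(b5,rmB), carry(b2,right), carry(b4,left), robot_in(rmA)}
  through step 2 (go(rmC,rmA)): drop {robot_in(rmA)}, keep {ball_in(b5,rmB), carry(b2,right), carry(b4,left)}, require {robot_in(rmC)}
    → {ball_in(b5,rmB), carry(b2,right), carry(b4,left), robot_in(rmC)}
  through step 1 (pick(b4,rmC,left)): drop {carry(b4,left)}, keep {ball_in(b5,rmB), carry(b2,right), robot_in(rmC)}, require {ball_in(b4,rmC), free(left), robot_in(rmC)}
    → {ball_in(b4,rmC), ball_in(b5,rmB), carry(b2,right), free(left), robot_in(rmC)}

== RESULT ==
["ball_in(b4,rmC)", "ball_in(b5,rmB)", "carry(b2,right)", "free(left)", "robot_in(rmC)"]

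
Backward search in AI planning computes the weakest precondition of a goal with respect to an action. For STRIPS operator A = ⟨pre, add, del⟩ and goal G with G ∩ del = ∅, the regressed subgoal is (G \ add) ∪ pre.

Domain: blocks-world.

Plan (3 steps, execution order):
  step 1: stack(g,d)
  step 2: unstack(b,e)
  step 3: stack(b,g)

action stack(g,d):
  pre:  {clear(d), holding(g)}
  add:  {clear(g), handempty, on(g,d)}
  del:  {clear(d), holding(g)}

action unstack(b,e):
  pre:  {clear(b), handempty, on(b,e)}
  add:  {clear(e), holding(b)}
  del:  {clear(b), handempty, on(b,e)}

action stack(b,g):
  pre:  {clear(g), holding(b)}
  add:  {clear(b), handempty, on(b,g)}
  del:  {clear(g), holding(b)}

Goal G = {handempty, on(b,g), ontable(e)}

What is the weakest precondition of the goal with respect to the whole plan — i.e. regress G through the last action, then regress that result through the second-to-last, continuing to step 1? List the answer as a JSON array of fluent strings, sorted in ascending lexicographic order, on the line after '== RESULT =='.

Work backward from the goal:
  through step 3 (stack(b,g)): drop {handempty, on(b,g)}, keep {ontable(e)}, require {clear(g), holding(b)}
    → {clear(g), holding(b), ontable(e)}
  through step 2 (unstack(b,e)): drop {holding(b)}, keep {clear(g), ontable(e)}, require {clear(b), handempty, on(b,e)}
    → {clear(b), clear(g), handempty, on(b,e), ontable(e)}
  through step 1 (stack(g,d)): drop {clear(g), handempty}, keep {clear(b), on(b,e), ontable(e)}, require {clear(d), holding(g)}
    → {clear(b), clear(d), holding(g), on(b,e), ontable(e)}

== RESULT ==
["clear(b)", "clear(d)", "holding(g)", "on(b,e)", "ontable(e)"]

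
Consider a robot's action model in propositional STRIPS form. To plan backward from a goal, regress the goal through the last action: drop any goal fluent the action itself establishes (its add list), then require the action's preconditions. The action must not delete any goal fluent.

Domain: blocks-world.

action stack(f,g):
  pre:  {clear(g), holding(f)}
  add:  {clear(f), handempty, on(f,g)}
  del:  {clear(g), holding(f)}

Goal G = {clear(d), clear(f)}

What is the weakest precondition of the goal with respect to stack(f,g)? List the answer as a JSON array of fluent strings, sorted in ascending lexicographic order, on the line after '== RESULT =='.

Compute (G \ add) ∪ pre:
  G ∩ del = {}  (empty — regression defined)
  G \ add = {clear(d), clear(f)} \ {clear(f), handempty, on(f,g)} = {clear(d)}
  ∪ pre   = {clear(d)} ∪ {clear(g), holding(f)}
          = {clear(d), clear(g), holding(f)}

== RESULT ==
["clear(d)", "clear(g)", "holding(f)"]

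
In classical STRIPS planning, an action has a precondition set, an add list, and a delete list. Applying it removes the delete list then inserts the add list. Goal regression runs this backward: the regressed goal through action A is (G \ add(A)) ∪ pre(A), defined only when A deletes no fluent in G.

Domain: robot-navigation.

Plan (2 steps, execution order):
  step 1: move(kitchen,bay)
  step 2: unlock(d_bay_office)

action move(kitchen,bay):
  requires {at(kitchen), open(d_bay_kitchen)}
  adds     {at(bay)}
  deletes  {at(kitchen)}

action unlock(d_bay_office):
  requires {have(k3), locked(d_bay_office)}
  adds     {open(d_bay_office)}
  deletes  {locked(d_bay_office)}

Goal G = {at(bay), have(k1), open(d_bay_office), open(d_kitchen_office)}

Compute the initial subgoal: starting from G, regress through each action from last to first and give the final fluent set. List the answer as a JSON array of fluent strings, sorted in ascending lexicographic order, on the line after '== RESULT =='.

Regress step by step:
  through step 2 (unlock(d_bay_office)): drop {open(d_bay_office)}, keep {at(bay), have(k1), open(d_kitchen_office)}, require {have(k3), locked(d_bay_office)}
    → {at(bay), have(k1), have(k3), locked(d_bay_office), open(d_kitchen_office)}
  through step 1 (move(kitchen,bay)): drop {at(bay)}, keep {have(k1), have(k3), locked(d_bay_office), open(d_kitchen_office)}, require {at(kitchen), open(d_bay_kitchen)}
    → {at(kitchen), have(k1), have(k3), locked(d_bay_office), open(d_bay_kitchen), open(d_kitchen_office)}

== RESULT ==
["at(kitchen)", "have(k1)", "have(k3)", "locked(d_bay_office)", "open(d_bay_kitchen)", "open(d_kitchen_office)"]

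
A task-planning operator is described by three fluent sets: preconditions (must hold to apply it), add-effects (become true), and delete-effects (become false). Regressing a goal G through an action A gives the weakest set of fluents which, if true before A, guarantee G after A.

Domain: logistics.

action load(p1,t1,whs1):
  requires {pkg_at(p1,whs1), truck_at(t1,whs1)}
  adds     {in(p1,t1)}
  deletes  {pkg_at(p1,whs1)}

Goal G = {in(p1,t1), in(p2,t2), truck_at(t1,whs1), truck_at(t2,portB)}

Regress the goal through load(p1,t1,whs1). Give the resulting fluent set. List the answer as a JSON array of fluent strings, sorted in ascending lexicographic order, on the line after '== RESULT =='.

Compute (G \ add) ∪ pre:
  G ∩ del = {}  (empty — regression defined)
  G \ add = {in(p1,t1), in(p2,t2), truck_at(t1,whs1), truck_at(t2,portB)} \ {in(p1,t1)} = {in(p2,t2), truck_at(t1,whs1), truck_at(t2,portB)}
  ∪ pre   = {in(p2,t2), truck_at(t1,whs1), truck_at(t2,portB)} ∪ {pkg_at(p1,whs1), truck_at(t1,whs1)}
          = {in(p2,t2), pkg_at(p1,whs1), truck_at(t1,whs1), truck_at(t2,portB)}

== RESULT ==
["in(p2,t2)", "pkg_at(p1,whs1)", "truck_at(t1,whs1)", "truck_at(t2,portB)"]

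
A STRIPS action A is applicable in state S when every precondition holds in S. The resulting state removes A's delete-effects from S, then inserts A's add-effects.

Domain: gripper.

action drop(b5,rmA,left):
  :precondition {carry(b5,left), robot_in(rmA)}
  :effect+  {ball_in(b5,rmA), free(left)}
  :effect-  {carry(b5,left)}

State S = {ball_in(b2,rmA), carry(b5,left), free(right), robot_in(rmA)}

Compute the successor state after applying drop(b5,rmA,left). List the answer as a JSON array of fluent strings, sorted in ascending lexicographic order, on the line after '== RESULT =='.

Compute (S \ del) ∪ add:
  pre ⊆ S: {carry(b5,left), robot_in(rmA)} ⊆ S  — applicable
  S \ del = {ball_in(b2,rmA), free(right), robot_in(rmA)}
  ∪ add   = {ball_in(b2,rmA), ball_in(b5,rmA), free(left), free(right), robot_in(rmA)}

== RESULT ==
["ball_in(b2,rmA)", "ball_in(b5,rmA)", "free(left)", "free(right)", "robot_in(rmA)"]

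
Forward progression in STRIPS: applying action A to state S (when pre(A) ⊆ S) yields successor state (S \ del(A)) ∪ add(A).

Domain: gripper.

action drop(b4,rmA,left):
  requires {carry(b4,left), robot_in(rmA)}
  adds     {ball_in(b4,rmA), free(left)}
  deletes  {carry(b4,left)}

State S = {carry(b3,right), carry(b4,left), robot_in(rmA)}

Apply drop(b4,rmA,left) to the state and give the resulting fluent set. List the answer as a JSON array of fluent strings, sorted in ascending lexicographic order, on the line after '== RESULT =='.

Compute (S \ del) ∪ add:
  pre ⊆ S: {carry(b4,left), robot_in(rmA)} ⊆ S  — applicable
  S \ del = {carry(b3,right), robot_in(rmA)}
  ∪ add   = {ball_in(b4,rmA), carry(b3,right), free(left), robot_in(rmA)}

== RESULT ==
["ball_in(b4,rmA)", "carry(b3,right)", "free(left)", "robot_in(rmA)"]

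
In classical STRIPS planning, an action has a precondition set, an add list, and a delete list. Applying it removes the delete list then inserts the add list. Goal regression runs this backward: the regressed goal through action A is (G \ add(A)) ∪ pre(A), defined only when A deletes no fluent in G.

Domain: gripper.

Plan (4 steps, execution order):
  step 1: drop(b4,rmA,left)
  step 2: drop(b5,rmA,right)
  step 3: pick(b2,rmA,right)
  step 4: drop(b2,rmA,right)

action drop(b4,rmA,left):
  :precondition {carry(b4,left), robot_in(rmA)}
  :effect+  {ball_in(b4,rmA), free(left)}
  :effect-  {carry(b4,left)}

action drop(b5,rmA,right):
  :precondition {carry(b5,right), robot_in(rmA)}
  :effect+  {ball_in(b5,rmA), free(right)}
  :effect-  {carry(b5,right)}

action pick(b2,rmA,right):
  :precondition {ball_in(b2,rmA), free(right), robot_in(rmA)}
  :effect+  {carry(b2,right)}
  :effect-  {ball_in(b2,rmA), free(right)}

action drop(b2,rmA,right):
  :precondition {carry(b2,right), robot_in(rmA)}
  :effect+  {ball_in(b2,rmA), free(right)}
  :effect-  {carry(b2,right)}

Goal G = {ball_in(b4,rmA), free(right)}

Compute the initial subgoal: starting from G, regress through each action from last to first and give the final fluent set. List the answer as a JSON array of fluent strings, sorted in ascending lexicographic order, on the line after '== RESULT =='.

Regress step by step:
  through step 4 (drop(b2,rmA,right)): drop {free(right)}, keep {ball_in(b4,rmA)}, require {carry(b2,right), robot_in(rmA)}
    → {ball_in(b4,rmA), carry(b2,right), robot_in(rmA)}
  through step 3 (pick(b2,rmA,right)): drop {carry(b2,right)}, keep {ball_in(b4,rmA), robot_in(rmA)}, require {ball_in(b2,rmA), free(right), robot_in(rmA)}
    → {ball_in(b2,rmA), ball_in(b4,rmA), free(right), robot_in(rmA)}
  through step 2 (drop(b5,rmA,right)): drop {free(right)}, keep {ball_in(b2,rmA), ball_in(b4,rmA), robot_in(rmA)}, require {carry(b5,right), robot_in(rmA)}
    → {ball_in(b2,rmA), ball_in(b4,rmA), carry(b5,right), robot_in(rmA)}
  through step 1 (drop(b4,rmA,left)): drop {ball_in(b4,rmA)}, keep {ball_in(b2,rmA), carry(b5,right), robot_in(rmA)}, require {carry(b4,left), robot_in(rmA)}
    → {ball_in(b2,rmA), carry(b4,left), carry(b5,right), robot_in(rmA)}

== RESULT ==
["ball_in(b2,rmA)", "carry(b4,left)", "carry(b5,right)", "robot_in(rmA)"]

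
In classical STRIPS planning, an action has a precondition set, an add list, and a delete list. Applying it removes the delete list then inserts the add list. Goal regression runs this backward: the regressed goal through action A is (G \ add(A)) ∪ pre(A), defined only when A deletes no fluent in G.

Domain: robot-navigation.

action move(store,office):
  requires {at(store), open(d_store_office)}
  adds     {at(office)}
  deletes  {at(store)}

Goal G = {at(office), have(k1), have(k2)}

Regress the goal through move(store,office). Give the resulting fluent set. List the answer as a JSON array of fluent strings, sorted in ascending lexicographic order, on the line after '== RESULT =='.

Compute (G \ add) ∪ pre:
  G ∩ del = {}  (empty — regression defined)
  G \ add = {at(office), have(k1), have(k2)} \ {at(office)} = {have(k1), have(k2)}
  ∪ pre   = {have(k1), have(k2)} ∪ {at(store), open(d_store_office)}
          = {at(store), have(k1), have(k2), open(d_store_office)}

== RESULT ==
["at(store)", "have(k1)", "have(k2)", "open(d_store_office)"]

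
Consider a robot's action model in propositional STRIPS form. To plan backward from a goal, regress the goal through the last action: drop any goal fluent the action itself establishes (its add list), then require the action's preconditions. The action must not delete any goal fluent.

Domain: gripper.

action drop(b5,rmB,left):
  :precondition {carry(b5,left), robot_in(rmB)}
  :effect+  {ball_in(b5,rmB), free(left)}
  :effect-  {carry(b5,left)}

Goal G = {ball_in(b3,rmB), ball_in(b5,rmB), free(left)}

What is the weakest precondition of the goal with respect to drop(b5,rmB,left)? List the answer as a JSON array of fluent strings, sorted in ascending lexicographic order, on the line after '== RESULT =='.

Compute (G \ add) ∪ pre:
  G ∩ del = {}  (empty — regression defined)
  G \ add = {ball_in(b3,rmB), ball_in(b5,rmB), free(left)} \ {ball_in(b5,rmB), free(left)} = {ball_in(b3,rmB)}
  ∪ pre   = {ball_in(b3,rmB)} ∪ {carry(b5,left), robot_in(rmB)}
          = {ball_in(b3,rmB), carry(b5,left), robot_in(rmB)}

== RESULT ==
["ball_in(b3,rmB)", "carry(b5,left)", "robot_in(rmB)"]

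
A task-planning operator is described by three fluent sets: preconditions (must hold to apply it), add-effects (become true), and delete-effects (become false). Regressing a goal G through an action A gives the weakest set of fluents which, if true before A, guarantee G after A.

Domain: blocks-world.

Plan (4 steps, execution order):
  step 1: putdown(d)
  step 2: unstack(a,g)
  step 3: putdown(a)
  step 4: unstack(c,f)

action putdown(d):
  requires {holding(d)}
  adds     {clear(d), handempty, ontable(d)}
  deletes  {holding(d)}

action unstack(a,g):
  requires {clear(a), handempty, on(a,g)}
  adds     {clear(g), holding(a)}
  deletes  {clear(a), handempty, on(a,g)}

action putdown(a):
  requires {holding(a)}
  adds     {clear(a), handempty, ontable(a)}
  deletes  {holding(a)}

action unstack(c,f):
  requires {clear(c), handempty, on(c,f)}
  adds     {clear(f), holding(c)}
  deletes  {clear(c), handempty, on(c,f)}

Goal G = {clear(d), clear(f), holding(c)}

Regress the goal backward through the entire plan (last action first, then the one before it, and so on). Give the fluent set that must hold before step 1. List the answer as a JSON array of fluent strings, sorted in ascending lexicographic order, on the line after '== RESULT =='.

Regress step by step:
  through step 4 (unstack(c,f)): drop {clear(f), holding(c)}, keep {clear(d)}, require {clear(c), handempty, on(c,f)}
    → {clear(c), clear(d), handempty, on(c,f)}
  through step 3 (putdown(a)): drop {handempty}, keep {clear(c), clear(d), on(c,f)}, require {holding(a)}
    → {clear(c), clear(d), holding(a), on(c,f)}
  through step 2 (unstack(a,g)): drop {holding(a)}, keep {clear(c), clear(d), on(c,f)}, require {clear(a), handempty, on(a,g)}
    → {clear(a), clear(c), clear(d), handempty, on(a,g), on(c,f)}
  through step 1 (putdown(d)): drop {clear(d), handempty}, keep {clear(a), clear(c), on(a,g), on(c,f)}, require {holding(d)}
    → {clear(a), clear(c), holding(d), on(a,g), on(c,f)}

== RESULT ==
["clear(a)", "clear(c)", "holding(d)", "on(a,g)", "on(c,f)"]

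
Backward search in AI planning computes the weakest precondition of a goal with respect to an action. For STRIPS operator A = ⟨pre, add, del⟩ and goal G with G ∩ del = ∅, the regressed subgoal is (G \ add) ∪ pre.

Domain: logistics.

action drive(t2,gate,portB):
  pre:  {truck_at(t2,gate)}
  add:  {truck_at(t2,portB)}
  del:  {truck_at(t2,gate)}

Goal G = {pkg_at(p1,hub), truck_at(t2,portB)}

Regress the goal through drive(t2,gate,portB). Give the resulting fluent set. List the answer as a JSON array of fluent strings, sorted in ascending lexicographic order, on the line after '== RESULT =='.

Regress:
  G ∩ del = {}  (empty — regression defined)
  G \ add = {pkg_at(p1,hub), truck_at(t2,portB)} \ {truck_at(t2,portB)} = {pkg_at(p1,hub)}
  ∪ pre   = {pkg_at(p1,hub)} ∪ {truck_at(t2,gate)}
          = {pkg_at(p1,hub), truck_at(t2,gate)}

== RESULT ==
["pkg_at(p1,hub)", "truck_at(t2,gate)"]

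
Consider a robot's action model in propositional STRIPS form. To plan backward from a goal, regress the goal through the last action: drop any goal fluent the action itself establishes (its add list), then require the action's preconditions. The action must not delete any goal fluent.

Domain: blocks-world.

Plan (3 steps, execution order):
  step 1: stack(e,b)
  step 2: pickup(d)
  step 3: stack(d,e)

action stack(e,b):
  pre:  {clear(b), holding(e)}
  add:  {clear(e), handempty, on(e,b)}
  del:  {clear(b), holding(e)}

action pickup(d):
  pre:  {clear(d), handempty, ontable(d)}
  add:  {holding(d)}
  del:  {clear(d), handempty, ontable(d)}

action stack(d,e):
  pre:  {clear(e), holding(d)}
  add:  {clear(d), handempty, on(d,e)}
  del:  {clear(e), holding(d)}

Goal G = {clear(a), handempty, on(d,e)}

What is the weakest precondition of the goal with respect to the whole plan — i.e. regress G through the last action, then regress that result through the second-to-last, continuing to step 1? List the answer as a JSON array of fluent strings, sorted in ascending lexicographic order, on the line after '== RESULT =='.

Work backward from the goal:
  through step 3 (stack(d,e)): drop {handempty, on(d,e)}, keep {clear(a)}, require {clear(e), holding(d)}
    → {clear(a), clear(e), holding(d)}
  through step 2 (pickup(d)): drop {holding(d)}, keep {clear(a), clear(e)}, require {clear(d), handempty, ontable(d)}
    → {clear(a), clear(d), clear(e), handempty, ontable(d)}
  through step 1 (stack(e,b)): drop {clear(e), handempty}, keep {clear(a), clear(d), ontable(d)}, require {clear(b), holding(e)}
    → {clear(a), clear(b), clear(d), holding(e), ontable(d)}

== RESULT ==
["clear(a)", "clear(b)", "clear(d)", "holding(e)", "ontable(d)"]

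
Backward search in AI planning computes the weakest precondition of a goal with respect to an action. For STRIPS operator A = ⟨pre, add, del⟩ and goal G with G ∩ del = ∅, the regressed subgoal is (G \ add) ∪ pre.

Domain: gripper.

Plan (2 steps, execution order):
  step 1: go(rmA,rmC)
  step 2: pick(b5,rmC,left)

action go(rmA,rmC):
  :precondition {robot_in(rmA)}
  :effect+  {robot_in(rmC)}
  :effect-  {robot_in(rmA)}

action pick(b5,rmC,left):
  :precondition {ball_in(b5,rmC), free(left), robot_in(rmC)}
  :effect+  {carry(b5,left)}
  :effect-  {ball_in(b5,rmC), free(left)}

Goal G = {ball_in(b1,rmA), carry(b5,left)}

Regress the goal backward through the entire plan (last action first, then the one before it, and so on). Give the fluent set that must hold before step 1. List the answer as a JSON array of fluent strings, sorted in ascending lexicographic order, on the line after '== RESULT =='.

Work backward from the goal:
  through step 2 (pick(b5,rmC,left)): drop {carry(b5,left)}, keep {ball_in(b1,rmA)}, require {ball_in(b5,rmC), free(left), robot_in(rmC)}
    → {ball_in(b1,rmA), ball_in(b5,rmC), free(left), robot_in(rmC)}
  through step 1 (go(rmA,rmC)): drop {robot_in(rmC)}, keep {ball_in(b1,rmA), ball_in(b5,rmC), free(left)}, require {robot_in(rmA)}
    → {ball_in(b1,rmA), ball_in(b5,rmC), free(left), robot_in(rmA)}

== RESULT ==
["ball_in(b1,rmA)", "ball_in(b5,rmC)", "free(left)", "robot_in(rmA)"]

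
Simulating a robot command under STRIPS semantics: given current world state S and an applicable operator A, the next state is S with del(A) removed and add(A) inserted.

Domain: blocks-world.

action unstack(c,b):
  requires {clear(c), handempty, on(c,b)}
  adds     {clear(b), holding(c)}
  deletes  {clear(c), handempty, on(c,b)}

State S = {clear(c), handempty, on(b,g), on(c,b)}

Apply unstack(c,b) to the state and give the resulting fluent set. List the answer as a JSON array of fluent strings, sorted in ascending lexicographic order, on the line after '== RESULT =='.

Progress:
  pre ⊆ S: {clear(c), handempty, on(c,b)} ⊆ S  — applicable
  S \ del = {on(b,g)}
  ∪ add   = {clear(b), holding(c), on(b,g)}

== RESULT ==
["clear(b)", "holding(c)", "on(b,g)"]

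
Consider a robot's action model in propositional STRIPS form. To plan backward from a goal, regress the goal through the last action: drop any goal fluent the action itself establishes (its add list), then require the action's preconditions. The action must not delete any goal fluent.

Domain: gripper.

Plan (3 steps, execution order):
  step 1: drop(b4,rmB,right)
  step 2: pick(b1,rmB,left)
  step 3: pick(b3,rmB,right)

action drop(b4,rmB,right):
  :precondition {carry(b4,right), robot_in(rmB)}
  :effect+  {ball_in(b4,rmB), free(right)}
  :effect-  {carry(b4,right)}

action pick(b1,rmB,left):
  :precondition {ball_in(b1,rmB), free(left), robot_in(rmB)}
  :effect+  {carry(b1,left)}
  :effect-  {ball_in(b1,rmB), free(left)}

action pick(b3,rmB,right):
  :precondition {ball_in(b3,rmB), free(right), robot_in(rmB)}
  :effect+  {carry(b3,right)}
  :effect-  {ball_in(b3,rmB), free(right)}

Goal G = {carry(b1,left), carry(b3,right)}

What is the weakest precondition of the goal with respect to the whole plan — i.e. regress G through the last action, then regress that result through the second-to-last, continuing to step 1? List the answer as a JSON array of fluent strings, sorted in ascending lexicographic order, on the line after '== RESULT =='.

Work backward from the goal:
  through step 3 (pick(b3,rmB,right)): drop {carry(b3,right)}, keep {carry(b1,left)}, require {ball_in(b3,rmB), free(right), robot_in(rmB)}
    → {ball_in(b3,rmB), carry(b1,left), free(right), robot_in(rmB)}
  through step 2 (pick(b1,rmB,left)): drop {carry(b1,left)}, keep {ball_in(b3,rmB), free(right), robot_in(rmB)}, require {ball_in(b1,rmB), free(left), robot_in(rmB)}
    → {ball_in(b1,rmB), ball_in(b3,rmB), free(left), free(right), robot_in(rmB)}
  through step 1 (drop(b4,rmB,right)): drop {free(right)}, keep {ball_in(b1,rmB), ball_in(b3,rmB), free(left), robot_in(rmB)}, require {carry(b4,right), robot_in(rmB)}
    → {ball_in(b1,rmB), ball_in(b3,rmB), carry(b4,right), free(left), robot_in(rmB)}

== RESULT ==
["ball_in(b1,rmB)", "ball_in(b3,rmB)", "carry(b4,right)", "free(left)", "robot_in(rmB)"]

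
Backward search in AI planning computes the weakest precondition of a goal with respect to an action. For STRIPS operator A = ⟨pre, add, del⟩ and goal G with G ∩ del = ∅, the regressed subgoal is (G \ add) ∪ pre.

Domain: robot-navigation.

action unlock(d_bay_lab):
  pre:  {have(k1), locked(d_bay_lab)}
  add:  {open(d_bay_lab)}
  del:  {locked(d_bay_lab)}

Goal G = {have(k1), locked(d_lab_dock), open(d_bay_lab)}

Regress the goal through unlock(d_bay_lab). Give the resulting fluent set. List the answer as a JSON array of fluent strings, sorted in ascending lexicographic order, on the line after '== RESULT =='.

Regress:
  G ∩ del = {}  (empty — regression defined)
  G \ add = {have(k1), locked(d_lab_dock), open(d_bay_lab)} \ {open(d_bay_lab)} = {have(k1), locked(d_lab_dock)}
  ∪ pre   = {have(k1), locked(d_lab_dock)} ∪ {have(k1), locked(d_bay_lab)}
          = {have(k1), locked(d_bay_lab), locked(d_lab_dock)}

== RESULT ==
["have(k1)", "locked(d_bay_lab)", "locked(d_lab_dock)"]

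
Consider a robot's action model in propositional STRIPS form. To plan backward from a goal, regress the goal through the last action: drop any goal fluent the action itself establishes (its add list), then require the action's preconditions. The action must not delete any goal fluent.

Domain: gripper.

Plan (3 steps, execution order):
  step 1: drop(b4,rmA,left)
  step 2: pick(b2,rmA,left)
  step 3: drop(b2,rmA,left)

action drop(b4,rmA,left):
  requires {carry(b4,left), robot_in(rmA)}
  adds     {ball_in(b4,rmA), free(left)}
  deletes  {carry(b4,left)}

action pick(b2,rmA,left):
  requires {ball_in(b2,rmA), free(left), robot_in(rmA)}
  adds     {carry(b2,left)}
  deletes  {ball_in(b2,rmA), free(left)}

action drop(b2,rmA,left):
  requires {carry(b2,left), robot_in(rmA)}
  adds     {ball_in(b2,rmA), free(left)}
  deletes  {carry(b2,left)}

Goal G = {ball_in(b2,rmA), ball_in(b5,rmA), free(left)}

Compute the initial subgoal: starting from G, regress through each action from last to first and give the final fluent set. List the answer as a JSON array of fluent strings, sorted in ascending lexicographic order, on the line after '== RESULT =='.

Regress step by step:
  through step 3 (drop(b2,rmA,left)): drop {ball_in(b2,rmA), free(left)}, keep {ball_in(b5,rmA)}, require {carry(b2,left), robot_in(rmA)}
    → {ball_in(b5,rmA), carry(b2,left), robot_in(rmA)}
  through step 2 (pick(b2,rmA,left)): drop {carry(b2,left)}, keep {ball_in(b5,rmA), robot_in(rmA)}, require {ball_in(b2,rmA), free(left), robot_in(rmA)}
    → {ball_in(b2,rmA), ball_in(b5,rmA), free(left), robot_in(rmA)}
  through step 1 (drop(b4,rmA,left)): drop {free(left)}, keep {ball_in(b2,rmA), ball_in(b5,rmA), robot_in(rmA)}, require {carry(b4,left), robot_in(rmA)}
    → {ball_in(b2,rmA), ball_in(b5,rmA), carry(b4,left), robot_in(rmA)}

== RESULT ==
["ball_in(b2,rmA)", "ball_in(b5,rmA)", "carry(b4,left)", "robot_in(rmA)"]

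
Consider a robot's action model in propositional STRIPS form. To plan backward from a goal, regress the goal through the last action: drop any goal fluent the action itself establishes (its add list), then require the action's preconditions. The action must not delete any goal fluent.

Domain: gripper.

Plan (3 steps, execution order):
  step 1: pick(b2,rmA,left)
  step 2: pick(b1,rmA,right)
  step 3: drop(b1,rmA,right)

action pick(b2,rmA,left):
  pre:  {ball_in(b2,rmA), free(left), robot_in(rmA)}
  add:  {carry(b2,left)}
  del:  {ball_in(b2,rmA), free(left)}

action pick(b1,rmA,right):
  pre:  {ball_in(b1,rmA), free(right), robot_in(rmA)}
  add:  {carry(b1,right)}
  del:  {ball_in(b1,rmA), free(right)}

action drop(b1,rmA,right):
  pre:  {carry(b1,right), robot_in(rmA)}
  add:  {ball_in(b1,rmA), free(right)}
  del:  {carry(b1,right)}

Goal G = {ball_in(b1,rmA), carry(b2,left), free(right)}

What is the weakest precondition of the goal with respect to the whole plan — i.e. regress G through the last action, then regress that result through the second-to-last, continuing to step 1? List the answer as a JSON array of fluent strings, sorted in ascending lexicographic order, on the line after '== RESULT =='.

Regress step by step:
  through step 3 (drop(b1,rmA,right)): drop {ball_in(b1,rmA), free(right)}, keep {carry(b2,left)}, require {carry(b1,right), robot_in(rmA)}
    → {carry(b1,right), carry(b2,left), robot_in(rmA)}
  through step 2 (pick(b1,rmA,right)): drop {carry(b1,right)}, keep {carry(b2,left), robot_in(rmA)}, require {ball_in(b1,rmA), free(right), robot_in(rmA)}
    → {ball_in(b1,rmA), carry(b2,left), free(right), robot_in(rmA)}
  through step 1 (pick(b2,rmA,left)): drop {carry(b2,left)}, keep {ball_in(b1,rmA), free(right), robot_in(rmA)}, require {ball_in(b2,rmA), free(left), robot_in(rmA)}
    → {ball_in(b1,rmA), ball_in(b2,rmA), free(left), free(right), robot_in(rmA)}

== RESULT ==
["ball_in(b1,rmA)", "ball_in(b2,rmA)", "free(left)", "free(right)", "robot_in(rmA)"]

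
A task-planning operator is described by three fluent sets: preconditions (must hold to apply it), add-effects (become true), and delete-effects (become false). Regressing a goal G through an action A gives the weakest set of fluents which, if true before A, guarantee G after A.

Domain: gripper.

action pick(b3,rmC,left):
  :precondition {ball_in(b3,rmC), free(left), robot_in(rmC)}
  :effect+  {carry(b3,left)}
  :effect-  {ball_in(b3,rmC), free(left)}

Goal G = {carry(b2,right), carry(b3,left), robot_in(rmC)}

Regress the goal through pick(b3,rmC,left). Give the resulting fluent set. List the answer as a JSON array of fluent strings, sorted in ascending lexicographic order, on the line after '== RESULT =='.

Compute (G \ add) ∪ pre:
  G ∩ del = {}  (empty — regression defined)
  G \ add = {carry(b2,right), carry(b3,left), robot_in(rmC)} \ {carry(b3,left)} = {carry(b2,right), robot_in(rmC)}
  ∪ pre   = {carry(b2,right), robot_in(rmC)} ∪ {ball_in(b3,rmC), free(left), robot_in(rmC)}
          = {ball_in(b3,rmC), carry(b2,right), free(left), robot_in(rmC)}

== RESULT ==
["ball_in(b3,rmC)", "carry(b2,right)", "free(left)", "robot_in(rmC)"]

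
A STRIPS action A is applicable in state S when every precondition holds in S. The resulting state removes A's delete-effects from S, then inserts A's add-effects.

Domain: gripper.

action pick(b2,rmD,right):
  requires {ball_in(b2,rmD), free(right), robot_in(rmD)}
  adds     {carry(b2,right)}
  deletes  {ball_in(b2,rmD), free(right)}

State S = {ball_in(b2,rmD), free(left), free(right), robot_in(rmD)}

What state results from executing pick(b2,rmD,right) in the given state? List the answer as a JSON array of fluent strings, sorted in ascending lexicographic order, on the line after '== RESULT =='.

Compute (S \ del) ∪ add:
  pre ⊆ S: {ball_in(b2,rmD), free(right), robot_in(rmD)} ⊆ S  — applicable
  S \ del = {free(left), robot_in(rmD)}
  ∪ add   = {carry(b2,right), free(left), robot_in(rmD)}

== RESULT ==
["carry(b2,right)", "free(left)", "robot_in(rmD)"]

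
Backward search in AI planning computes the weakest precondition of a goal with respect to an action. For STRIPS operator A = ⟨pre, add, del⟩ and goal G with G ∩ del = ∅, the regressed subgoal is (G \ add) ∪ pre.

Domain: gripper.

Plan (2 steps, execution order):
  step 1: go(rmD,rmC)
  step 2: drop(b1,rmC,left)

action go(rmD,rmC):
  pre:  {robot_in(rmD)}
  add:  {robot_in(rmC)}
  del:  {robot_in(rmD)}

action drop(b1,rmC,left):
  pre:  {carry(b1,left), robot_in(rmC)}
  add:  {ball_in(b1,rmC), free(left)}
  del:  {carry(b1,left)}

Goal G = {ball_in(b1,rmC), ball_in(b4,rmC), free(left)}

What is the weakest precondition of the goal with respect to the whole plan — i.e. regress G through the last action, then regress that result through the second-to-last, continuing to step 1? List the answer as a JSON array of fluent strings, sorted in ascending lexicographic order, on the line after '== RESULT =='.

Regress step by step:
  through step 2 (drop(b1,rmC,left)): drop {ball_in(b1,rmC), free(left)}, keep {ball_in(b4,rmC)}, require {carry(b1,left), robot_in(rmC)}
    → {ball_in(b4,rmC), carry(b1,left), robot_in(rmC)}
  through step 1 (go(rmD,rmC)): drop {robot_in(rmC)}, keep {ball_in(b4,rmC), carry(b1,left)}, require {robot_in(rmD)}
    → {ball_in(b4,rmC), carry(b1,left), robot_in(rmD)}

== RESULT ==
["ball_in(b4,rmC)", "carry(b1,left)", "robot_in(rmD)"]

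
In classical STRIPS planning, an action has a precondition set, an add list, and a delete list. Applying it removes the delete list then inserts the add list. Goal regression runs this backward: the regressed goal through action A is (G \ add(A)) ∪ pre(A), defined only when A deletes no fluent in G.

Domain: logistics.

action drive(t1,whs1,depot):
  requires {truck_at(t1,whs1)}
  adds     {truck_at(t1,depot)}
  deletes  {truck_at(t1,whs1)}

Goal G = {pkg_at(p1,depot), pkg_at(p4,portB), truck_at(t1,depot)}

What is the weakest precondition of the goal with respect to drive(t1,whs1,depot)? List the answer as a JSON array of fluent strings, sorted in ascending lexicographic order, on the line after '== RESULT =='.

Regress:
  G ∩ del = {}  (empty — regression defined)
  G \ add = {pkg_at(p1,depot), pkg_at(p4,portB), truck_at(t1,depot)} \ {truck_at(t1,depot)} = {pkg_at(p1,depot), pkg_at(p4,portB)}
  ∪ pre   = {pkg_at(p1,depot), pkg_at(p4,portB)} ∪ {truck_at(t1,whs1)}
          = {pkg_at(p1,depot), pkg_at(p4,portB), truck_at(t1,whs1)}

== RESULT ==
["pkg_at(p1,depot)", "pkg_at(p4,portB)", "truck_at(t1,whs1)"]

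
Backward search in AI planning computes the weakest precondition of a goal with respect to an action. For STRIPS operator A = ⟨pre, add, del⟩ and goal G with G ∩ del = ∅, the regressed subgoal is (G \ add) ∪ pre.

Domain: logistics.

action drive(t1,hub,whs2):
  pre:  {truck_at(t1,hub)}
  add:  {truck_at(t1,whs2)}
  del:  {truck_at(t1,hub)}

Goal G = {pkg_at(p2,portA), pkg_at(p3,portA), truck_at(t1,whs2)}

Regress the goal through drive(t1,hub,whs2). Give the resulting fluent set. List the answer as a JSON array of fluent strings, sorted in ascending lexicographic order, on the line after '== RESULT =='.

Regress:
  G ∩ del = {}  (empty — regression defined)
  G \ add = {pkg_at(p2,portA), pkg_at(p3,portA), truck_at(t1,whs2)} \ {truck_at(t1,whs2)} = {pkg_at(p2,portA), pkg_at(p3,portA)}
  ∪ pre   = {pkg_at(p2,portA), pkg_at(p3,portA)} ∪ {truck_at(t1,hub)}
          = {pkg_at(p2,portA), pkg_at(p3,portA), truck_at(t1,hub)}

== RESULT ==
["pkg_at(p2,portA)", "pkg_at(p3,portA)", "truck_at(t1,hub)"]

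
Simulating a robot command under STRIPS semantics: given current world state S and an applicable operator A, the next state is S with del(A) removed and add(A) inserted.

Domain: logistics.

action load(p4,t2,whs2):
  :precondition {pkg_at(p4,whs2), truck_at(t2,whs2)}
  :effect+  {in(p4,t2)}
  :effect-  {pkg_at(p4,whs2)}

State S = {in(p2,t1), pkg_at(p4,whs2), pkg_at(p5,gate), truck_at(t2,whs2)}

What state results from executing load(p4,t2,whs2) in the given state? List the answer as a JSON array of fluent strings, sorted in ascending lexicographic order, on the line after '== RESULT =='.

Progress:
  pre ⊆ S: {pkg_at(p4,whs2), truck_at(t2,whs2)} ⊆ S  — applicable
  S \ del = {in(p2,t1), pkg_at(p5,gate), truck_at(t2,whs2)}
  ∪ add   = {in(p2,t1), in(p4,t2), pkg_at(p5,gate), truck_at(t2,whs2)}

== RESULT ==
["in(p2,t1)", "in(p4,t2)", "pkg_at(p5,gate)", "truck_at(t2,whs2)"]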